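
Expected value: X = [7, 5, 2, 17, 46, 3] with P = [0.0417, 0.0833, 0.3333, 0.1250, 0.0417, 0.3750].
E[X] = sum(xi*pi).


E[X] = 7*0.0417 + 5*0.0833 + 2*0.3333 + 17*0.1250 + 46*0.0417 + 3*0.3750
= 0.2919 + 0.4165 + 0.6666 + 2.1250 + 1.9182 + 1.1250
= 6.5432

E[X] = 6.5432


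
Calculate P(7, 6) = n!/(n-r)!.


P(7,6) = 7!/1!
= 5040/1
= 5040

P(7,6) = 5040


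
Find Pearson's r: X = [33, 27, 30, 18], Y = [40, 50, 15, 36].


Mean X = 27.0000, Mean Y = 35.2500
SD X = 5.612486, SD Y = 12.754901
Cov = -9.750000
r = -9.750000/(5.612486*12.754901) = -0.1362

r = -0.1362


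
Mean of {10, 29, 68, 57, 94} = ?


Sum = 10 + 29 + 68 + 57 + 94 = 258
n = 5
Mean = 258/5 = 51.6000

Mean = 51.6000


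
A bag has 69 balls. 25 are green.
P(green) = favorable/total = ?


P = 25/69 = 0.3623

P = 0.3623


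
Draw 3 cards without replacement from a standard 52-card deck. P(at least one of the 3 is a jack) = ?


P(at least one) = 1 - P(none)
P(none) = (48/52) × (47/51) × (46/50) = 0.782624
P(at least one) = 1 - 0.782624 = 0.2174

P = 0.2174


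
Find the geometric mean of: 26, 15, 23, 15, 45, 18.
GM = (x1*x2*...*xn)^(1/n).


Product = 26 × 15 × 23 × 15 × 45 × 18 = 108985500
GM = 108985500^(1/6) = 21.8555

GM = 21.8555


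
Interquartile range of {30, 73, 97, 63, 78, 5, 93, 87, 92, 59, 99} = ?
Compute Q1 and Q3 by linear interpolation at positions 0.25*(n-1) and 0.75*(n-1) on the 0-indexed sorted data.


Sorted: 5, 30, 59, 63, 73, 78, 87, 92, 93, 97, 99
Q1 (25th %ile) = 61.0000
Q3 (75th %ile) = 92.5000
IQR = 92.5000 - 61.0000 = 31.5000

IQR = 31.5000


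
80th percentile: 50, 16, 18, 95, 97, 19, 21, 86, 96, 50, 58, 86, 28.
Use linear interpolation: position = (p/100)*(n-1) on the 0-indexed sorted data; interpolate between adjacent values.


Sorted: 16, 18, 19, 21, 28, 50, 50, 58, 86, 86, 95, 96, 97
n = 13
Index = 80/100 * 12 = 9.6000
Lower = data[9] = 86, Upper = data[10] = 95
P80 = 86 + 0.6000*(9) = 91.4000

P80 = 91.4000


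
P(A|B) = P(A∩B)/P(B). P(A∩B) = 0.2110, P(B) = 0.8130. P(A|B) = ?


P(A|B) = 0.2110/0.8130 = 0.2595

P(A|B) = 0.2595


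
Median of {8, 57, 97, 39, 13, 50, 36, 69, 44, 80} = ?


Sorted: 8, 13, 36, 39, 44, 50, 57, 69, 80, 97
n = 10 (even)
Middle values: 44 and 50
Median = (44+50)/2 = 47.0000

Median = 47.0000


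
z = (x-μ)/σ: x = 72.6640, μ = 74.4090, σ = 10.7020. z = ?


z = (72.6640 - 74.4090)/10.7020
= -1.7450/10.7020
= -0.1631

z = -0.1631


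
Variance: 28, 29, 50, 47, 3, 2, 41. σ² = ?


Mean = 28.5714
Squared deviations: 0.3265, 0.1837, 459.1837, 339.6122, 653.8980, 706.0408, 154.4694
Sum = 2313.7143
Variance = 2313.7143/7 = 330.5306

Variance = 330.5306


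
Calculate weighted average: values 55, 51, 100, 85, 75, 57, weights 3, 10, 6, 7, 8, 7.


Numerator = 55*3 + 51*10 + 100*6 + 85*7 + 75*8 + 57*7 = 2869
Denominator = 3 + 10 + 6 + 7 + 8 + 7 = 41
WM = 2869/41 = 69.9756

WM = 69.9756


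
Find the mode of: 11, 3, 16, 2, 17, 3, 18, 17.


Frequencies: 2:1, 3:2, 11:1, 16:1, 17:2, 18:1
Max frequency = 2
Mode = 3, 17

Mode = 3, 17


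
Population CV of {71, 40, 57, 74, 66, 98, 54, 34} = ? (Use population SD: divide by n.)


Mean = 61.7500
SD = 19.0181
CV = (19.0181/61.7500)*100 = 30.7985%

CV = 30.7985%


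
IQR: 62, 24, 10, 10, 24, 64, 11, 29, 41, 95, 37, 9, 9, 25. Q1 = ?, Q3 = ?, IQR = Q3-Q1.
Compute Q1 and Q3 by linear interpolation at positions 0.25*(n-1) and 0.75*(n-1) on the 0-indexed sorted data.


Sorted: 9, 9, 10, 10, 11, 24, 24, 25, 29, 37, 41, 62, 64, 95
Q1 (25th %ile) = 10.2500
Q3 (75th %ile) = 40.0000
IQR = 40.0000 - 10.2500 = 29.7500

IQR = 29.7500


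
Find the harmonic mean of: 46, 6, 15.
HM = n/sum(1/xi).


Sum of reciprocals = 1/46 + 1/6 + 1/15 = 0.255072
HM = 3/0.255072 = 11.7614

HM = 11.7614


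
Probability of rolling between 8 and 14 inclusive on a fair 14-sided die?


Favorable outcomes (8 ≤ roll ≤ 14): 7
Total outcomes = 14
P = 7/14 = 0.5000

P = 0.5000


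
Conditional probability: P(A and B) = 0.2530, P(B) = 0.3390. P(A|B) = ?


P(A|B) = 0.2530/0.3390 = 0.7463

P(A|B) = 0.7463


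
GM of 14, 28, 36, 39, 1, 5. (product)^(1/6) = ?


Product = 14 × 28 × 36 × 39 × 1 × 5 = 2751840
GM = 2751840^(1/6) = 11.8378

GM = 11.8378


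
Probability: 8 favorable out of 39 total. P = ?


P = 8/39 = 0.2051

P = 0.2051


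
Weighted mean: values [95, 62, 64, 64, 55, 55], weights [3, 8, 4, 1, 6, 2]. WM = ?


Numerator = 95*3 + 62*8 + 64*4 + 64*1 + 55*6 + 55*2 = 1541
Denominator = 3 + 8 + 4 + 1 + 6 + 2 = 24
WM = 1541/24 = 64.2083

WM = 64.2083


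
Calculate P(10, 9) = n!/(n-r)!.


P(10,9) = 10!/1!
= 3628800/1
= 3628800

P(10,9) = 3628800


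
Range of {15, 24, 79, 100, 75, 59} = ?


Max = 100, Min = 15
Range = 100 - 15 = 85

Range = 85


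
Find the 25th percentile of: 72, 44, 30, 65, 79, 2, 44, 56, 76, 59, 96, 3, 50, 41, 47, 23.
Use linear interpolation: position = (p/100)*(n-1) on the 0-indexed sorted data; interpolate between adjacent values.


Sorted: 2, 3, 23, 30, 41, 44, 44, 47, 50, 56, 59, 65, 72, 76, 79, 96
n = 16
Index = 25/100 * 15 = 3.7500
Lower = data[3] = 30, Upper = data[4] = 41
P25 = 30 + 0.7500*(11) = 38.2500

P25 = 38.2500


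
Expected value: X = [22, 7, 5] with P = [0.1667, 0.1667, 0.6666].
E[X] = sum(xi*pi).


E[X] = 22*0.1667 + 7*0.1667 + 5*0.6666
= 3.6674 + 1.1669 + 3.3330
= 8.1673

E[X] = 8.1673


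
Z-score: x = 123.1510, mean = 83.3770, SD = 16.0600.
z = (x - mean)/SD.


z = (123.1510 - 83.3770)/16.0600
= 39.7740/16.0600
= 2.4766

z = 2.4766


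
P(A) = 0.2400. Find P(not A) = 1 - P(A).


P(not A) = 1 - 0.2400 = 0.7600

P(not A) = 0.7600


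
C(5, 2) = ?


C(5,2) = 5!/(2! × 3!)
= 120/(2 × 6)
= 10

C(5,2) = 10


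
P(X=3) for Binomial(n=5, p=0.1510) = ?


C(5,3) = 10
p^3 = 0.003443
(1-p)^2 = 0.720801
P = 10 * 0.003443 * 0.720801 = 0.0248

P(X=3) = 0.0248


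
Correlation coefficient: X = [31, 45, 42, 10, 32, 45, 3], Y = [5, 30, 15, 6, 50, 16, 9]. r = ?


Mean X = 29.7143, Mean Y = 18.7143
SD X = 15.709090, SD Y = 14.982984
Cov = 92.775510
r = 92.775510/(15.709090*14.982984) = 0.3942

r = 0.3942


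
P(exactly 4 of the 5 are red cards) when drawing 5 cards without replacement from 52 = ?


Hypergeometric: P(X=4) = C(26,4)·C(26,1) / C(52,5)
= 14950 × 26 / 2598960
= 388700/2598960 = 0.1496

P = 0.1496


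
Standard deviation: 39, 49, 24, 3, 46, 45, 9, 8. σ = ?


Mean = 27.8750
Variance = 322.1094
SD = sqrt(322.1094) = 17.9474

SD = 17.9474


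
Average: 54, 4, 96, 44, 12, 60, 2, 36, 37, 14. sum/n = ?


Sum = 54 + 4 + 96 + 44 + 12 + 60 + 2 + 36 + 37 + 14 = 359
n = 10
Mean = 359/10 = 35.9000

Mean = 35.9000


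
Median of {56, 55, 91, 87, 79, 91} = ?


Sorted: 55, 56, 79, 87, 91, 91
n = 6 (even)
Middle values: 79 and 87
Median = (79+87)/2 = 83.0000

Median = 83.0000


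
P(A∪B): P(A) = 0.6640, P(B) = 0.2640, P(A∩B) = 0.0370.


P(A∪B) = 0.6640 + 0.2640 - 0.0370
= 0.9280 - 0.0370
= 0.8910

P(A∪B) = 0.8910


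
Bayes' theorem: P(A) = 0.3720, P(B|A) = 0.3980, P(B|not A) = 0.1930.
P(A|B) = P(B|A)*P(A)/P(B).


P(B) = P(B|A)*P(A) + P(B|A')*P(A')
= 0.3980*0.3720 + 0.1930*0.6280
= 0.148056 + 0.121204 = 0.269260
P(A|B) = 0.148056/0.269260 = 0.5499

P(A|B) = 0.5499


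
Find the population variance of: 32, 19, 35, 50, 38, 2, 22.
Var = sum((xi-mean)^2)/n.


Mean = 28.2857
Squared deviations: 13.7959, 86.2245, 45.0816, 471.5102, 94.3673, 690.9388, 39.5102
Sum = 1441.4286
Variance = 1441.4286/7 = 205.9184

Variance = 205.9184


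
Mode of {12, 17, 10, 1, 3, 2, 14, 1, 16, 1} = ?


Frequencies: 1:3, 2:1, 3:1, 10:1, 12:1, 14:1, 16:1, 17:1
Max frequency = 3
Mode = 1

Mode = 1


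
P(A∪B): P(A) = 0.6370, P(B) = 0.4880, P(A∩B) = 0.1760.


P(A∪B) = 0.6370 + 0.4880 - 0.1760
= 1.1250 - 0.1760
= 0.9490

P(A∪B) = 0.9490


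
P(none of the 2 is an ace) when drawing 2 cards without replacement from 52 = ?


P(no aces) = (48/52) × (47/51)
= 0.8507

P = 0.8507


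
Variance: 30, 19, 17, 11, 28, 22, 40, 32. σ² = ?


Mean = 24.8750
Squared deviations: 26.2656, 34.5156, 62.0156, 192.5156, 9.7656, 8.2656, 228.7656, 50.7656
Sum = 612.8750
Variance = 612.8750/8 = 76.6094

Variance = 76.6094


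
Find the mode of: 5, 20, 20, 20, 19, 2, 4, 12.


Frequencies: 2:1, 4:1, 5:1, 12:1, 19:1, 20:3
Max frequency = 3
Mode = 20

Mode = 20


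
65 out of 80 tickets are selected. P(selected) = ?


P = 65/80 = 0.8125

P = 0.8125


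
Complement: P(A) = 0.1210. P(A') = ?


P(not A) = 1 - 0.1210 = 0.8790

P(not A) = 0.8790


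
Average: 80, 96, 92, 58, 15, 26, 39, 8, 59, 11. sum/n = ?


Sum = 80 + 96 + 92 + 58 + 15 + 26 + 39 + 8 + 59 + 11 = 484
n = 10
Mean = 484/10 = 48.4000

Mean = 48.4000


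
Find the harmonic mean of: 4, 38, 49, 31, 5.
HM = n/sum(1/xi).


Sum of reciprocals = 1/4 + 1/38 + 1/49 + 1/31 + 1/5 = 0.528982
HM = 5/0.528982 = 9.4521

HM = 9.4521


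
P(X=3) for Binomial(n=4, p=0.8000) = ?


C(4,3) = 4
p^3 = 0.512000
(1-p)^1 = 0.200000
P = 4 * 0.512000 * 0.200000 = 0.4096

P(X=3) = 0.4096


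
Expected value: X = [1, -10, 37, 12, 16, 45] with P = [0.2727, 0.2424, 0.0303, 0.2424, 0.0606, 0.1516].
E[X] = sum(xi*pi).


E[X] = 1*0.2727 - 10*0.2424 + 37*0.0303 + 12*0.2424 + 16*0.0606 + 45*0.1516
= 0.2727 - 2.4240 + 1.1211 + 2.9088 + 0.9696 + 6.8220
= 9.6702

E[X] = 9.6702


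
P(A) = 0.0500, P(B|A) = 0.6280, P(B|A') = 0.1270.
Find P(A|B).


P(B) = P(B|A)*P(A) + P(B|A')*P(A')
= 0.6280*0.0500 + 0.1270*0.9500
= 0.031400 + 0.120650 = 0.152050
P(A|B) = 0.031400/0.152050 = 0.2065

P(A|B) = 0.2065


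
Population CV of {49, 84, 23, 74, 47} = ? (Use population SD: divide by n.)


Mean = 55.4000
SD = 21.5648
CV = (21.5648/55.4000)*100 = 38.9256%

CV = 38.9256%


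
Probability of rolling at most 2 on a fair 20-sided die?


Favorable outcomes (roll ≤ 2): 2
Total outcomes = 20
P = 2/20 = 0.1000

P = 0.1000


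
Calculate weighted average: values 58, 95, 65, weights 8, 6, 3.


Numerator = 58*8 + 95*6 + 65*3 = 1229
Denominator = 8 + 6 + 3 = 17
WM = 1229/17 = 72.2941

WM = 72.2941


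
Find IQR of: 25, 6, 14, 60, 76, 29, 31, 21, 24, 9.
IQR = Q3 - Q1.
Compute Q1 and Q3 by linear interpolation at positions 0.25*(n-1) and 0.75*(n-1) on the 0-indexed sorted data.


Sorted: 6, 9, 14, 21, 24, 25, 29, 31, 60, 76
Q1 (25th %ile) = 15.7500
Q3 (75th %ile) = 30.5000
IQR = 30.5000 - 15.7500 = 14.7500

IQR = 14.7500


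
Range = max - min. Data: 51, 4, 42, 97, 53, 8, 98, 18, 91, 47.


Max = 98, Min = 4
Range = 98 - 4 = 94

Range = 94


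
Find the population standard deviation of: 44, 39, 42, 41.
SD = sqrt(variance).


Mean = 41.5000
Variance = 3.2500
SD = sqrt(3.2500) = 1.8028

SD = 1.8028


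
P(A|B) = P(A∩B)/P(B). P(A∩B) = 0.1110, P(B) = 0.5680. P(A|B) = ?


P(A|B) = 0.1110/0.5680 = 0.1954

P(A|B) = 0.1954


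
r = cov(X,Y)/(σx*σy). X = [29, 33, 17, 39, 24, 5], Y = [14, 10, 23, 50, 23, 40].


Mean X = 24.5000, Mean Y = 26.6667
SD X = 11.101802, SD Y = 14.067299
Cov = -15.166667
r = -15.166667/(11.101802*14.067299) = -0.0971

r = -0.0971


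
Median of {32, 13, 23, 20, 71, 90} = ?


Sorted: 13, 20, 23, 32, 71, 90
n = 6 (even)
Middle values: 23 and 32
Median = (23+32)/2 = 27.5000

Median = 27.5000


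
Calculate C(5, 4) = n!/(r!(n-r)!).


C(5,4) = 5!/(4! × 1!)
= 120/(24 × 1)
= 5

C(5,4) = 5


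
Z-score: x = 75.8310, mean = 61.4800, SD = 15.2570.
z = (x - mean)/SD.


z = (75.8310 - 61.4800)/15.2570
= 14.3510/15.2570
= 0.9406

z = 0.9406


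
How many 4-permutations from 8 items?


P(8,4) = 8!/4!
= 40320/24
= 1680

P(8,4) = 1680


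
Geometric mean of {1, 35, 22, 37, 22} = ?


Product = 1 × 35 × 22 × 37 × 22 = 626780
GM = 626780^(1/5) = 14.4352

GM = 14.4352


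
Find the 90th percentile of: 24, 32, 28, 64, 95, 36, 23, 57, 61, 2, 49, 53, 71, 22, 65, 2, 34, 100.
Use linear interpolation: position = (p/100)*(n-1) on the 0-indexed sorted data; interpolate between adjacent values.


Sorted: 2, 2, 22, 23, 24, 28, 32, 34, 36, 49, 53, 57, 61, 64, 65, 71, 95, 100
n = 18
Index = 90/100 * 17 = 15.3000
Lower = data[15] = 71, Upper = data[16] = 95
P90 = 71 + 0.3000*(24) = 78.2000

P90 = 78.2000


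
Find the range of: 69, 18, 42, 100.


Max = 100, Min = 18
Range = 100 - 18 = 82

Range = 82


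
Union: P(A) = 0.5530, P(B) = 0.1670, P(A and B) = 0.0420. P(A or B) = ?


P(A∪B) = 0.5530 + 0.1670 - 0.0420
= 0.7200 - 0.0420
= 0.6780

P(A∪B) = 0.6780


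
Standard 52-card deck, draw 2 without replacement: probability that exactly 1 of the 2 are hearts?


Hypergeometric: P(X=1) = C(13,1)·C(39,1) / C(52,2)
= 13 × 39 / 1326
= 507/1326 = 0.3824

P = 0.3824


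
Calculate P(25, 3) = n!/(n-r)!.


P(25,3) = 25!/22!
= 15511210043330985984000000/1124000727777607680000
= 13800

P(25,3) = 13800


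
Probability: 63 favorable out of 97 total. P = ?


P = 63/97 = 0.6495

P = 0.6495


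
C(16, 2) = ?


C(16,2) = 16!/(2! × 14!)
= 20922789888000/(2 × 87178291200)
= 120

C(16,2) = 120


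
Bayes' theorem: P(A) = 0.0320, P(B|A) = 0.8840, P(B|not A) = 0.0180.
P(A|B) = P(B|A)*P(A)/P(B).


P(B) = P(B|A)*P(A) + P(B|A')*P(A')
= 0.8840*0.0320 + 0.0180*0.9680
= 0.028288 + 0.017424 = 0.045712
P(A|B) = 0.028288/0.045712 = 0.6188

P(A|B) = 0.6188


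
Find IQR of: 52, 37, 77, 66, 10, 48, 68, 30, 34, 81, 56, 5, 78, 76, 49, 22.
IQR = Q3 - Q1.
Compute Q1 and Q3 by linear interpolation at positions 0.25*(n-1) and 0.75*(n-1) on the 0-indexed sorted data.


Sorted: 5, 10, 22, 30, 34, 37, 48, 49, 52, 56, 66, 68, 76, 77, 78, 81
Q1 (25th %ile) = 33.0000
Q3 (75th %ile) = 70.0000
IQR = 70.0000 - 33.0000 = 37.0000

IQR = 37.0000


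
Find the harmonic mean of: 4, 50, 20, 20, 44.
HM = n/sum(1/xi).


Sum of reciprocals = 1/4 + 1/50 + 1/20 + 1/20 + 1/44 = 0.392727
HM = 5/0.392727 = 12.7315

HM = 12.7315


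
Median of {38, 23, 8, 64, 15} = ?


Sorted: 8, 15, 23, 38, 64
n = 5 (odd)
Middle value = 23

Median = 23


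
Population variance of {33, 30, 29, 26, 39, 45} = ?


Mean = 33.6667
Squared deviations: 0.4444, 13.4444, 21.7778, 58.7778, 28.4444, 128.4444
Sum = 251.3333
Variance = 251.3333/6 = 41.8889

Variance = 41.8889


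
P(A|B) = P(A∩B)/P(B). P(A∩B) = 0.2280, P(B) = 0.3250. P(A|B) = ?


P(A|B) = 0.2280/0.3250 = 0.7015

P(A|B) = 0.7015


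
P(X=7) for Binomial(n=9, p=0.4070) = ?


C(9,7) = 36
p^7 = 0.001850
(1-p)^2 = 0.351649
P = 36 * 0.001850 * 0.351649 = 0.0234

P(X=7) = 0.0234


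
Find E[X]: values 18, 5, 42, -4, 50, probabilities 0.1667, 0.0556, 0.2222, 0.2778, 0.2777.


E[X] = 18*0.1667 + 5*0.0556 + 42*0.2222 - 4*0.2778 + 50*0.2777
= 3.0006 + 0.2780 + 9.3324 - 1.1112 + 13.8850
= 25.3848

E[X] = 25.3848


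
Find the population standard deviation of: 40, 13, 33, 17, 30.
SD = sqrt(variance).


Mean = 26.6000
Variance = 101.8400
SD = sqrt(101.8400) = 10.0916

SD = 10.0916


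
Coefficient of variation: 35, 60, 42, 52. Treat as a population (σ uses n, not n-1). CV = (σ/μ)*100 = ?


Mean = 47.2500
SD = 9.5230
CV = (9.5230/47.2500)*100 = 20.1545%

CV = 20.1545%


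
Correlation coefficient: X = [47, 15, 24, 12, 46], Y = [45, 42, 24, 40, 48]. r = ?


Mean X = 28.8000, Mean Y = 39.8000
SD X = 14.985326, SD Y = 8.352245
Cov = 55.560000
r = 55.560000/(14.985326*8.352245) = 0.4439

r = 0.4439


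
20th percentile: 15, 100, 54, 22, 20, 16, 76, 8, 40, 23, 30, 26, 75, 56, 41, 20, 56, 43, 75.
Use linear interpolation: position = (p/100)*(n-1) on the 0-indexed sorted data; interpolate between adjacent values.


Sorted: 8, 15, 16, 20, 20, 22, 23, 26, 30, 40, 41, 43, 54, 56, 56, 75, 75, 76, 100
n = 19
Index = 20/100 * 18 = 3.6000
Lower = data[3] = 20, Upper = data[4] = 20
P20 = 20 + 0.6000*(0) = 20.0000

P20 = 20.0000


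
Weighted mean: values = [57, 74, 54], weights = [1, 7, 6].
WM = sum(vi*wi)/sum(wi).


Numerator = 57*1 + 74*7 + 54*6 = 899
Denominator = 1 + 7 + 6 = 14
WM = 899/14 = 64.2143

WM = 64.2143


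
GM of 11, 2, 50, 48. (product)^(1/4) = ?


Product = 11 × 2 × 50 × 48 = 52800
GM = 52800^(1/4) = 15.1586

GM = 15.1586


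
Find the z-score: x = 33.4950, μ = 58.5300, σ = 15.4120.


z = (33.4950 - 58.5300)/15.4120
= -25.0350/15.4120
= -1.6244

z = -1.6244


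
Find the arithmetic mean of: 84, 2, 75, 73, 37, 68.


Sum = 84 + 2 + 75 + 73 + 37 + 68 = 339
n = 6
Mean = 339/6 = 56.5000

Mean = 56.5000


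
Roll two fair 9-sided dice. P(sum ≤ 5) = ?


Total outcomes = 9×9 = 81
Favorable (sum ≤ 5): 10
P = 10/81 = 0.1235

P = 0.1235


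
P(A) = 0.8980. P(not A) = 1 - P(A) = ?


P(not A) = 1 - 0.8980 = 0.1020

P(not A) = 0.1020


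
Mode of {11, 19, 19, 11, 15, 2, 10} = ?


Frequencies: 2:1, 10:1, 11:2, 15:1, 19:2
Max frequency = 2
Mode = 11, 19

Mode = 11, 19


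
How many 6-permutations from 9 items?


P(9,6) = 9!/3!
= 362880/6
= 60480

P(9,6) = 60480


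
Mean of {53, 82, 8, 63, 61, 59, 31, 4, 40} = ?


Sum = 53 + 82 + 8 + 63 + 61 + 59 + 31 + 4 + 40 = 401
n = 9
Mean = 401/9 = 44.5556

Mean = 44.5556


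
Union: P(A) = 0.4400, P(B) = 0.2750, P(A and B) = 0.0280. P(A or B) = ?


P(A∪B) = 0.4400 + 0.2750 - 0.0280
= 0.7150 - 0.0280
= 0.6870

P(A∪B) = 0.6870


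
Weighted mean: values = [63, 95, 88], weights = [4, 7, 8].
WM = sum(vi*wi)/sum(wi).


Numerator = 63*4 + 95*7 + 88*8 = 1621
Denominator = 4 + 7 + 8 = 19
WM = 1621/19 = 85.3158

WM = 85.3158


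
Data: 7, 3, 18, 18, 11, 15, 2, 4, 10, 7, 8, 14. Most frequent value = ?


Frequencies: 2:1, 3:1, 4:1, 7:2, 8:1, 10:1, 11:1, 14:1, 15:1, 18:2
Max frequency = 2
Mode = 7, 18

Mode = 7, 18


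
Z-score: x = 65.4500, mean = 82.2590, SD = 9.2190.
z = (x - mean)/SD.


z = (65.4500 - 82.2590)/9.2190
= -16.8090/9.2190
= -1.8233

z = -1.8233


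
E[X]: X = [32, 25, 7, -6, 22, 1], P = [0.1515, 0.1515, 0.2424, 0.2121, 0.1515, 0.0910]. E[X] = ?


E[X] = 32*0.1515 + 25*0.1515 + 7*0.2424 - 6*0.2121 + 22*0.1515 + 1*0.0910
= 4.8480 + 3.7875 + 1.6968 - 1.2726 + 3.3330 + 0.0910
= 12.4837

E[X] = 12.4837


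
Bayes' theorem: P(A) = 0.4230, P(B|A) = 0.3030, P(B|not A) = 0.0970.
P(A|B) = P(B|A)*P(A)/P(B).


P(B) = P(B|A)*P(A) + P(B|A')*P(A')
= 0.3030*0.4230 + 0.0970*0.5770
= 0.128169 + 0.055969 = 0.184138
P(A|B) = 0.128169/0.184138 = 0.6960

P(A|B) = 0.6960


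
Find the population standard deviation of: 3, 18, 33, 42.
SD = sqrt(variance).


Mean = 24.0000
Variance = 220.5000
SD = sqrt(220.5000) = 14.8492

SD = 14.8492


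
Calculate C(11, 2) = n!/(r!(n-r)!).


C(11,2) = 11!/(2! × 9!)
= 39916800/(2 × 362880)
= 55

C(11,2) = 55


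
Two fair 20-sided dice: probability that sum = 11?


Total outcomes = 20×20 = 400
Favorable (sum = 11): 10
P = 10/400 = 0.0250

P = 0.0250


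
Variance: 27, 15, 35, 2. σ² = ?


Mean = 19.7500
Squared deviations: 52.5625, 22.5625, 232.5625, 315.0625
Sum = 622.7500
Variance = 622.7500/4 = 155.6875

Variance = 155.6875


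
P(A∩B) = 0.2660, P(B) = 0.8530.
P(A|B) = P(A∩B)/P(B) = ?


P(A|B) = 0.2660/0.8530 = 0.3118

P(A|B) = 0.3118


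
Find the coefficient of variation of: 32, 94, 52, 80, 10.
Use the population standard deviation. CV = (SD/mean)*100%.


Mean = 53.6000
SD = 30.6568
CV = (30.6568/53.6000)*100 = 57.1955%

CV = 57.1955%


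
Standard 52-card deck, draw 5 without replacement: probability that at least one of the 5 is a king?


P(at least one) = 1 - P(none)
P(none) = (48/52) × (47/51) × (46/50) × (45/49) × (44/48) = 0.658842
P(at least one) = 1 - 0.658842 = 0.3412

P = 0.3412


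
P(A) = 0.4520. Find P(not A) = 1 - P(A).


P(not A) = 1 - 0.4520 = 0.5480

P(not A) = 0.5480


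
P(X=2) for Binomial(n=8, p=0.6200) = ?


C(8,2) = 28
p^2 = 0.384400
(1-p)^6 = 0.003011
P = 28 * 0.384400 * 0.003011 = 0.0324

P(X=2) = 0.0324


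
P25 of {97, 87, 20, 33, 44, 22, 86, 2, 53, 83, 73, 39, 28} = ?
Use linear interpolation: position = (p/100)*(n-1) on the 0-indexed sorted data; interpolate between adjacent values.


Sorted: 2, 20, 22, 28, 33, 39, 44, 53, 73, 83, 86, 87, 97
n = 13
Index = 25/100 * 12 = 3.0000
Lower = data[3] = 28, Upper = data[4] = 33
P25 = 28 + 0*(5) = 28.0000

P25 = 28.0000


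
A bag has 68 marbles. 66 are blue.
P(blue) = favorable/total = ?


P = 66/68 = 0.9706

P = 0.9706


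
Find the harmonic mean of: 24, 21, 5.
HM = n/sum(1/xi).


Sum of reciprocals = 1/24 + 1/21 + 1/5 = 0.289286
HM = 3/0.289286 = 10.3704

HM = 10.3704


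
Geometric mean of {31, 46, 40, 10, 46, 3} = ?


Product = 31 × 46 × 40 × 10 × 46 × 3 = 78715200
GM = 78715200^(1/6) = 20.7019

GM = 20.7019


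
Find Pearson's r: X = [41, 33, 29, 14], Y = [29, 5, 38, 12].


Mean X = 29.2500, Mean Y = 21.0000
SD X = 9.807523, SD Y = 13.133926
Cov = 41.750000
r = 41.750000/(9.807523*13.133926) = 0.3241

r = 0.3241


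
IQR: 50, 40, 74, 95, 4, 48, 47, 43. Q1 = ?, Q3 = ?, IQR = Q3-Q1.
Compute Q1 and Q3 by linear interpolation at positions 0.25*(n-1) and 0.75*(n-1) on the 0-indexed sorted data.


Sorted: 4, 40, 43, 47, 48, 50, 74, 95
Q1 (25th %ile) = 42.2500
Q3 (75th %ile) = 56.0000
IQR = 56.0000 - 42.2500 = 13.7500

IQR = 13.7500


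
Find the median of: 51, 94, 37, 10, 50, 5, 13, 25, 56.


Sorted: 5, 10, 13, 25, 37, 50, 51, 56, 94
n = 9 (odd)
Middle value = 37

Median = 37


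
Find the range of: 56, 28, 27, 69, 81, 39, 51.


Max = 81, Min = 27
Range = 81 - 27 = 54

Range = 54


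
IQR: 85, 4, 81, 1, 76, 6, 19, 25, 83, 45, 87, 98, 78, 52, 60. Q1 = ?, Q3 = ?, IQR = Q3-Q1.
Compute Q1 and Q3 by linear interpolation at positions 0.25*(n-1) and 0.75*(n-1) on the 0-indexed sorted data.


Sorted: 1, 4, 6, 19, 25, 45, 52, 60, 76, 78, 81, 83, 85, 87, 98
Q1 (25th %ile) = 22.0000
Q3 (75th %ile) = 82.0000
IQR = 82.0000 - 22.0000 = 60.0000

IQR = 60.0000


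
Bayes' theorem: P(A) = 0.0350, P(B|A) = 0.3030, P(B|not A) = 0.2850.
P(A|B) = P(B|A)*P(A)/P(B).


P(B) = P(B|A)*P(A) + P(B|A')*P(A')
= 0.3030*0.0350 + 0.2850*0.9650
= 0.010605 + 0.275025 = 0.285630
P(A|B) = 0.010605/0.285630 = 0.0371

P(A|B) = 0.0371


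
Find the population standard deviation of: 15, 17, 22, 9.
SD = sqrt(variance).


Mean = 15.7500
Variance = 21.6875
SD = sqrt(21.6875) = 4.6570

SD = 4.6570


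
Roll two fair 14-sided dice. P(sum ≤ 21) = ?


Total outcomes = 14×14 = 196
Favorable (sum ≤ 21): 168
P = 168/196 = 0.8571

P = 0.8571


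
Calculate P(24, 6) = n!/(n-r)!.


P(24,6) = 24!/18!
= 620448401733239439360000/6402373705728000
= 96909120

P(24,6) = 96909120


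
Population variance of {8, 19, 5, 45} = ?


Mean = 19.2500
Squared deviations: 126.5625, 0.0625, 203.0625, 663.0625
Sum = 992.7500
Variance = 992.7500/4 = 248.1875

Variance = 248.1875


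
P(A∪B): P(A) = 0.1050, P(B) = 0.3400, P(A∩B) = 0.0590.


P(A∪B) = 0.1050 + 0.3400 - 0.0590
= 0.4450 - 0.0590
= 0.3860

P(A∪B) = 0.3860


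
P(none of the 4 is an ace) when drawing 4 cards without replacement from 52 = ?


P(no aces) = (48/52) × (47/51) × (46/50) × (45/49)
= 0.7187

P = 0.7187


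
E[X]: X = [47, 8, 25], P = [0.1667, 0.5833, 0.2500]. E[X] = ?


E[X] = 47*0.1667 + 8*0.5833 + 25*0.2500
= 7.8349 + 4.6664 + 6.2500
= 18.7513

E[X] = 18.7513


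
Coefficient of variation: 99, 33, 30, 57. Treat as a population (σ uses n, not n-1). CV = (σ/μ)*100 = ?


Mean = 54.7500
SD = 27.6077
CV = (27.6077/54.7500)*100 = 50.4251%

CV = 50.4251%


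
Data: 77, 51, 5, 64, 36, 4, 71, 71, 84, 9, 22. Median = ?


Sorted: 4, 5, 9, 22, 36, 51, 64, 71, 71, 77, 84
n = 11 (odd)
Middle value = 51

Median = 51


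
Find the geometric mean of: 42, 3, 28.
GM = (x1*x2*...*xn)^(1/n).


Product = 42 × 3 × 28 = 3528
GM = 3528^(1/3) = 15.2233

GM = 15.2233


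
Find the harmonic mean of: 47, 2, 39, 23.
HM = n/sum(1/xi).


Sum of reciprocals = 1/47 + 1/2 + 1/39 + 1/23 = 0.590396
HM = 4/0.590396 = 6.7751

HM = 6.7751


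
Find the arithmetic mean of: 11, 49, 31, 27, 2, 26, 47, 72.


Sum = 11 + 49 + 31 + 27 + 2 + 26 + 47 + 72 = 265
n = 8
Mean = 265/8 = 33.1250

Mean = 33.1250


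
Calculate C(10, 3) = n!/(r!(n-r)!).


C(10,3) = 10!/(3! × 7!)
= 3628800/(6 × 5040)
= 120

C(10,3) = 120


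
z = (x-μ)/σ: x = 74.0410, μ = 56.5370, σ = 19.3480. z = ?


z = (74.0410 - 56.5370)/19.3480
= 17.5040/19.3480
= 0.9047

z = 0.9047


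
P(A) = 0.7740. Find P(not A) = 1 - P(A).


P(not A) = 1 - 0.7740 = 0.2260

P(not A) = 0.2260


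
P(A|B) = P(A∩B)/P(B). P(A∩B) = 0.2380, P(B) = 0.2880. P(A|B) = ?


P(A|B) = 0.2380/0.2880 = 0.8264

P(A|B) = 0.8264


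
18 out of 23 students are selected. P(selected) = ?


P = 18/23 = 0.7826

P = 0.7826


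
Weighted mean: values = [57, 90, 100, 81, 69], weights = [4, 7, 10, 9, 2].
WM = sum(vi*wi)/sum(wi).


Numerator = 57*4 + 90*7 + 100*10 + 81*9 + 69*2 = 2725
Denominator = 4 + 7 + 10 + 9 + 2 = 32
WM = 2725/32 = 85.1562

WM = 85.1562


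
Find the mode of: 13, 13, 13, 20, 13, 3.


Frequencies: 3:1, 13:4, 20:1
Max frequency = 4
Mode = 13

Mode = 13


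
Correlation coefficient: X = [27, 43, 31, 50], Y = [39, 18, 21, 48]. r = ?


Mean X = 37.7500, Mean Y = 31.5000
SD X = 9.202581, SD Y = 12.459936
Cov = 30.375000
r = 30.375000/(9.202581*12.459936) = 0.2649

r = 0.2649


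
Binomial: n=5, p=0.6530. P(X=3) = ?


C(5,3) = 10
p^3 = 0.278445
(1-p)^2 = 0.120409
P = 10 * 0.278445 * 0.120409 = 0.3353

P(X=3) = 0.3353


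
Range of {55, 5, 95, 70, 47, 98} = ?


Max = 98, Min = 5
Range = 98 - 5 = 93

Range = 93


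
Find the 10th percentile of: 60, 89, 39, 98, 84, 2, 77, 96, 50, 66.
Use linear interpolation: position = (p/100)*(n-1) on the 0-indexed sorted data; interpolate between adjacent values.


Sorted: 2, 39, 50, 60, 66, 77, 84, 89, 96, 98
n = 10
Index = 10/100 * 9 = 0.9000
Lower = data[0] = 2, Upper = data[1] = 39
P10 = 2 + 0.9000*(37) = 35.3000

P10 = 35.3000


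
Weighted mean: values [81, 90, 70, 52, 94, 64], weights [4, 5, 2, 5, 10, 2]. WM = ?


Numerator = 81*4 + 90*5 + 70*2 + 52*5 + 94*10 + 64*2 = 2242
Denominator = 4 + 5 + 2 + 5 + 10 + 2 = 28
WM = 2242/28 = 80.0714

WM = 80.0714


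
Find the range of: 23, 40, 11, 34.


Max = 40, Min = 11
Range = 40 - 11 = 29

Range = 29


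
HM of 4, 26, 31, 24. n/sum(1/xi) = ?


Sum of reciprocals = 1/4 + 1/26 + 1/31 + 1/24 = 0.362386
HM = 4/0.362386 = 11.0379

HM = 11.0379


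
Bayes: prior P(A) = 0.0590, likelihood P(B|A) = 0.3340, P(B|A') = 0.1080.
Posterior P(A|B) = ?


P(B) = P(B|A)*P(A) + P(B|A')*P(A')
= 0.3340*0.0590 + 0.1080*0.9410
= 0.019706 + 0.101628 = 0.121334
P(A|B) = 0.019706/0.121334 = 0.1624

P(A|B) = 0.1624


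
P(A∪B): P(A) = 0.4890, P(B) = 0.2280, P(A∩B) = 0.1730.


P(A∪B) = 0.4890 + 0.2280 - 0.1730
= 0.7170 - 0.1730
= 0.5440

P(A∪B) = 0.5440


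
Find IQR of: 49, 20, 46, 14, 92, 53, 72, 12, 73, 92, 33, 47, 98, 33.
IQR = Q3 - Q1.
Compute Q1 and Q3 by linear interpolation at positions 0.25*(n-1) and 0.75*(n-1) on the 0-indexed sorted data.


Sorted: 12, 14, 20, 33, 33, 46, 47, 49, 53, 72, 73, 92, 92, 98
Q1 (25th %ile) = 33.0000
Q3 (75th %ile) = 72.7500
IQR = 72.7500 - 33.0000 = 39.7500

IQR = 39.7500


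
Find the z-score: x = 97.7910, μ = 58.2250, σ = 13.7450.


z = (97.7910 - 58.2250)/13.7450
= 39.5660/13.7450
= 2.8786

z = 2.8786


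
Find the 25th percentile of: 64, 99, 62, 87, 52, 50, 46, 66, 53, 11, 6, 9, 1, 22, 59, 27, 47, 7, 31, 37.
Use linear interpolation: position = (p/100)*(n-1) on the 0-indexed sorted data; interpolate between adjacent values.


Sorted: 1, 6, 7, 9, 11, 22, 27, 31, 37, 46, 47, 50, 52, 53, 59, 62, 64, 66, 87, 99
n = 20
Index = 25/100 * 19 = 4.7500
Lower = data[4] = 11, Upper = data[5] = 22
P25 = 11 + 0.7500*(11) = 19.2500

P25 = 19.2500


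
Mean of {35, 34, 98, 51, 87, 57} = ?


Sum = 35 + 34 + 98 + 51 + 87 + 57 = 362
n = 6
Mean = 362/6 = 60.3333

Mean = 60.3333


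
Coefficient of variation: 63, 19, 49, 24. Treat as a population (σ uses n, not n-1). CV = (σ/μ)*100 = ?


Mean = 38.7500
SD = 18.0330
CV = (18.0330/38.7500)*100 = 46.5367%

CV = 46.5367%


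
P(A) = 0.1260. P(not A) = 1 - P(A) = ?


P(not A) = 1 - 0.1260 = 0.8740

P(not A) = 0.8740


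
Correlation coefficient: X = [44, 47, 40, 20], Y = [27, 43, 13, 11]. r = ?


Mean X = 37.7500, Mean Y = 23.5000
SD X = 10.544548, SD Y = 12.835498
Cov = 100.125000
r = 100.125000/(10.544548*12.835498) = 0.7398

r = 0.7398


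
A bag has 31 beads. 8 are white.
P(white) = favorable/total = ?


P = 8/31 = 0.2581

P = 0.2581


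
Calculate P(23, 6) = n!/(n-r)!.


P(23,6) = 23!/17!
= 25852016738884976640000/355687428096000
= 72681840

P(23,6) = 72681840


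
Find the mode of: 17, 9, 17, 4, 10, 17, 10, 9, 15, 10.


Frequencies: 4:1, 9:2, 10:3, 15:1, 17:3
Max frequency = 3
Mode = 10, 17

Mode = 10, 17


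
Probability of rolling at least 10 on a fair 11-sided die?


Favorable outcomes (roll ≥ 10): 2
Total outcomes = 11
P = 2/11 = 0.1818

P = 0.1818


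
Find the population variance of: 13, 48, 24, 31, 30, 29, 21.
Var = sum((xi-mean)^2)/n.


Mean = 28.0000
Squared deviations: 225.0000, 400.0000, 16.0000, 9.0000, 4.0000, 1.0000, 49.0000
Sum = 704.0000
Variance = 704.0000/7 = 100.5714

Variance = 100.5714


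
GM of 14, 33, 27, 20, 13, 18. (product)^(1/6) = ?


Product = 14 × 33 × 27 × 20 × 13 × 18 = 58378320
GM = 58378320^(1/6) = 19.6959

GM = 19.6959


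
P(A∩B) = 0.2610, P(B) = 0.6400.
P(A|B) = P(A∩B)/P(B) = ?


P(A|B) = 0.2610/0.6400 = 0.4078

P(A|B) = 0.4078


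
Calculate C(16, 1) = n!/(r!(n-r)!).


C(16,1) = 16!/(1! × 15!)
= 20922789888000/(1 × 1307674368000)
= 16

C(16,1) = 16


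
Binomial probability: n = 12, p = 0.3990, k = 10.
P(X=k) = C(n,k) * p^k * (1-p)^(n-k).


C(12,10) = 66
p^10 = 0.000102
(1-p)^2 = 0.361201
P = 66 * 0.000102 * 0.361201 = 0.0024

P(X=10) = 0.0024


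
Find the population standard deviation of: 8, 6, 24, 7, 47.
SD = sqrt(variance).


Mean = 18.4000
Variance = 248.2400
SD = sqrt(248.2400) = 15.7556

SD = 15.7556


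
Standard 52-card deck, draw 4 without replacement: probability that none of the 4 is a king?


P(no kings) = (48/52) × (47/51) × (46/50) × (45/49)
= 0.7187

P = 0.7187


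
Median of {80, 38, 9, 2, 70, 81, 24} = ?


Sorted: 2, 9, 24, 38, 70, 80, 81
n = 7 (odd)
Middle value = 38

Median = 38


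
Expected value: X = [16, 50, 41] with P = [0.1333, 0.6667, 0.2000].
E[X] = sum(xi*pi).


E[X] = 16*0.1333 + 50*0.6667 + 41*0.2000
= 2.1328 + 33.3350 + 8.2000
= 43.6678

E[X] = 43.6678


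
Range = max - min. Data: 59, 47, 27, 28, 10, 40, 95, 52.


Max = 95, Min = 10
Range = 95 - 10 = 85

Range = 85


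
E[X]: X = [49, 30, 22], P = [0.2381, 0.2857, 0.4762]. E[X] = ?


E[X] = 49*0.2381 + 30*0.2857 + 22*0.4762
= 11.6669 + 8.5710 + 10.4764
= 30.7143

E[X] = 30.7143


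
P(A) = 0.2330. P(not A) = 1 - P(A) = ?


P(not A) = 1 - 0.2330 = 0.7670

P(not A) = 0.7670


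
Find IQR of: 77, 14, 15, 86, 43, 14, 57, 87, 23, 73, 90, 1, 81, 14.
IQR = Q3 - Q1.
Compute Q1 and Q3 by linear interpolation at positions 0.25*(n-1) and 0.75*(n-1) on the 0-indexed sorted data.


Sorted: 1, 14, 14, 14, 15, 23, 43, 57, 73, 77, 81, 86, 87, 90
Q1 (25th %ile) = 14.2500
Q3 (75th %ile) = 80.0000
IQR = 80.0000 - 14.2500 = 65.7500

IQR = 65.7500


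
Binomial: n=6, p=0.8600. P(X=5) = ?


C(6,5) = 6
p^5 = 0.470427
(1-p)^1 = 0.140000
P = 6 * 0.470427 * 0.140000 = 0.3952

P(X=5) = 0.3952


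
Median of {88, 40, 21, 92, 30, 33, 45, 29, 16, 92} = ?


Sorted: 16, 21, 29, 30, 33, 40, 45, 88, 92, 92
n = 10 (even)
Middle values: 33 and 40
Median = (33+40)/2 = 36.5000

Median = 36.5000


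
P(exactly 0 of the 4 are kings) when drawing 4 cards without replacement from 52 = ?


Hypergeometric: P(X=0) = C(4,0)·C(48,4) / C(52,4)
= 1 × 194580 / 270725
= 194580/270725 = 0.7187

P = 0.7187


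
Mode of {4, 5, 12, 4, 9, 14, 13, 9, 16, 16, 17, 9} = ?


Frequencies: 4:2, 5:1, 9:3, 12:1, 13:1, 14:1, 16:2, 17:1
Max frequency = 3
Mode = 9

Mode = 9


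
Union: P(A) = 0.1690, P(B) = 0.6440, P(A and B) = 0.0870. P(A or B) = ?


P(A∪B) = 0.1690 + 0.6440 - 0.0870
= 0.8130 - 0.0870
= 0.7260

P(A∪B) = 0.7260


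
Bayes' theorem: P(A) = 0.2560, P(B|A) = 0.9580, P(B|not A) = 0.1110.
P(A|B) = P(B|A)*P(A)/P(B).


P(B) = P(B|A)*P(A) + P(B|A')*P(A')
= 0.9580*0.2560 + 0.1110*0.7440
= 0.245248 + 0.082584 = 0.327832
P(A|B) = 0.245248/0.327832 = 0.7481

P(A|B) = 0.7481


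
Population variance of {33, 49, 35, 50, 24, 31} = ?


Mean = 37.0000
Squared deviations: 16.0000, 144.0000, 4.0000, 169.0000, 169.0000, 36.0000
Sum = 538.0000
Variance = 538.0000/6 = 89.6667

Variance = 89.6667


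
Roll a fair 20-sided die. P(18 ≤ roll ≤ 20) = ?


Favorable outcomes (18 ≤ roll ≤ 20): 3
Total outcomes = 20
P = 3/20 = 0.1500

P = 0.1500


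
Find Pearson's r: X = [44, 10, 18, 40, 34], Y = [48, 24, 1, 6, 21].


Mean X = 29.2000, Mean Y = 20.0000
SD X = 13.059862, SD Y = 16.480291
Cov = 80.800000
r = 80.800000/(13.059862*16.480291) = 0.3754

r = 0.3754


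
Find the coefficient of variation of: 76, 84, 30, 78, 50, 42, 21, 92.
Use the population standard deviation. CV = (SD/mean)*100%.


Mean = 59.1250
SD = 25.0471
CV = (25.0471/59.1250)*100 = 42.3630%

CV = 42.3630%


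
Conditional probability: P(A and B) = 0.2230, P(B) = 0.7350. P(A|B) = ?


P(A|B) = 0.2230/0.7350 = 0.3034

P(A|B) = 0.3034


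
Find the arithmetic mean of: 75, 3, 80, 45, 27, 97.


Sum = 75 + 3 + 80 + 45 + 27 + 97 = 327
n = 6
Mean = 327/6 = 54.5000

Mean = 54.5000


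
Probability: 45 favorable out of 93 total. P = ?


P = 45/93 = 0.4839

P = 0.4839


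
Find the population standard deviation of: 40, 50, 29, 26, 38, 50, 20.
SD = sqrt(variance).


Mean = 36.1429
Variance = 116.6939
SD = sqrt(116.6939) = 10.8025

SD = 10.8025


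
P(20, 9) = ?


P(20,9) = 20!/11!
= 2432902008176640000/39916800
= 60949324800

P(20,9) = 60949324800


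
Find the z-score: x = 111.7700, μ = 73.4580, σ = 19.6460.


z = (111.7700 - 73.4580)/19.6460
= 38.3120/19.6460
= 1.9501

z = 1.9501


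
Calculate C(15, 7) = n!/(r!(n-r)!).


C(15,7) = 15!/(7! × 8!)
= 1307674368000/(5040 × 40320)
= 6435

C(15,7) = 6435


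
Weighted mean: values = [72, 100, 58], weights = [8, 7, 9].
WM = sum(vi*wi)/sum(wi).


Numerator = 72*8 + 100*7 + 58*9 = 1798
Denominator = 8 + 7 + 9 = 24
WM = 1798/24 = 74.9167

WM = 74.9167


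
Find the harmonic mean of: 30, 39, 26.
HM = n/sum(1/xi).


Sum of reciprocals = 1/30 + 1/39 + 1/26 = 0.097436
HM = 3/0.097436 = 30.7895

HM = 30.7895


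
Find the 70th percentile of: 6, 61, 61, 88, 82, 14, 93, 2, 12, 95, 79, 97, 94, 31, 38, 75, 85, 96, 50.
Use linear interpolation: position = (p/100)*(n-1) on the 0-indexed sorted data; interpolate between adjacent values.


Sorted: 2, 6, 12, 14, 31, 38, 50, 61, 61, 75, 79, 82, 85, 88, 93, 94, 95, 96, 97
n = 19
Index = 70/100 * 18 = 12.6000
Lower = data[12] = 85, Upper = data[13] = 88
P70 = 85 + 0.6000*(3) = 86.8000

P70 = 86.8000


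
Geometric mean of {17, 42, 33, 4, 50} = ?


Product = 17 × 42 × 33 × 4 × 50 = 4712400
GM = 4712400^(1/5) = 21.6097

GM = 21.6097


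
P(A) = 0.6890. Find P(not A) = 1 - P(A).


P(not A) = 1 - 0.6890 = 0.3110

P(not A) = 0.3110


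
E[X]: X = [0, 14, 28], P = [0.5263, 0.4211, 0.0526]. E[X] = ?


E[X] = 0*0.5263 + 14*0.4211 + 28*0.0526
= 0 + 5.8954 + 1.4728
= 7.3682

E[X] = 7.3682


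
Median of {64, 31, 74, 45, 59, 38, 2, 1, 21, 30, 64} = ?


Sorted: 1, 2, 21, 30, 31, 38, 45, 59, 64, 64, 74
n = 11 (odd)
Middle value = 38

Median = 38


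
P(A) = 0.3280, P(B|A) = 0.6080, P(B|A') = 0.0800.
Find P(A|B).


P(B) = P(B|A)*P(A) + P(B|A')*P(A')
= 0.6080*0.3280 + 0.0800*0.6720
= 0.199424 + 0.053760 = 0.253184
P(A|B) = 0.199424/0.253184 = 0.7877

P(A|B) = 0.7877


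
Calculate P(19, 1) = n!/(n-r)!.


P(19,1) = 19!/18!
= 121645100408832000/6402373705728000
= 19

P(19,1) = 19


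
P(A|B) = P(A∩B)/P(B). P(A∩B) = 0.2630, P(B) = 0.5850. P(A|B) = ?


P(A|B) = 0.2630/0.5850 = 0.4496

P(A|B) = 0.4496


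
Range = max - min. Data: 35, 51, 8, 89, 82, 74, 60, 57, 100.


Max = 100, Min = 8
Range = 100 - 8 = 92

Range = 92


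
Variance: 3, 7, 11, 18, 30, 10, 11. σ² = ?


Mean = 12.8571
Squared deviations: 97.1633, 34.3061, 3.4490, 26.4490, 293.8776, 8.1633, 3.4490
Sum = 466.8571
Variance = 466.8571/7 = 66.6939

Variance = 66.6939


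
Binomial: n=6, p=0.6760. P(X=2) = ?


C(6,2) = 15
p^2 = 0.456976
(1-p)^4 = 0.011020
P = 15 * 0.456976 * 0.011020 = 0.0755

P(X=2) = 0.0755


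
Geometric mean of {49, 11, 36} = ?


Product = 49 × 11 × 36 = 19404
GM = 19404^(1/3) = 26.8718

GM = 26.8718


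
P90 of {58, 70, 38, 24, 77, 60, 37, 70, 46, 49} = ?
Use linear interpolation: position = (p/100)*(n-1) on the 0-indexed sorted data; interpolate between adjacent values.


Sorted: 24, 37, 38, 46, 49, 58, 60, 70, 70, 77
n = 10
Index = 90/100 * 9 = 8.1000
Lower = data[8] = 70, Upper = data[9] = 77
P90 = 70 + 0.1000*(7) = 70.7000

P90 = 70.7000


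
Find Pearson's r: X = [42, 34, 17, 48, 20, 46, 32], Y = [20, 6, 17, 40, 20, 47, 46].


Mean X = 34.1429, Mean Y = 28.0000
SD X = 11.293849, SD Y = 14.937967
Cov = 85.000000
r = 85.000000/(11.293849*14.937967) = 0.5038

r = 0.5038


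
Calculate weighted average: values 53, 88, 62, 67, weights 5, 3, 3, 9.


Numerator = 53*5 + 88*3 + 62*3 + 67*9 = 1318
Denominator = 5 + 3 + 3 + 9 = 20
WM = 1318/20 = 65.9000

WM = 65.9000


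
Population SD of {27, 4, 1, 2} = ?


Mean = 8.5000
Variance = 115.2500
SD = sqrt(115.2500) = 10.7355

SD = 10.7355


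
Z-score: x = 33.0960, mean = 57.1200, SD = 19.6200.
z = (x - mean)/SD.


z = (33.0960 - 57.1200)/19.6200
= -24.0240/19.6200
= -1.2245

z = -1.2245


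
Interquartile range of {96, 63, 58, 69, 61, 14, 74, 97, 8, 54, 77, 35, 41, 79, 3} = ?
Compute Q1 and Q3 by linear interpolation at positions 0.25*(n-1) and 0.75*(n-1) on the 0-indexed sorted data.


Sorted: 3, 8, 14, 35, 41, 54, 58, 61, 63, 69, 74, 77, 79, 96, 97
Q1 (25th %ile) = 38.0000
Q3 (75th %ile) = 75.5000
IQR = 75.5000 - 38.0000 = 37.5000

IQR = 37.5000


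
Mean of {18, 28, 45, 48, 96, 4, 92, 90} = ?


Sum = 18 + 28 + 45 + 48 + 96 + 4 + 92 + 90 = 421
n = 8
Mean = 421/8 = 52.6250

Mean = 52.6250


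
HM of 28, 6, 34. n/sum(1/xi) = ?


Sum of reciprocals = 1/28 + 1/6 + 1/34 = 0.231793
HM = 3/0.231793 = 12.9426

HM = 12.9426


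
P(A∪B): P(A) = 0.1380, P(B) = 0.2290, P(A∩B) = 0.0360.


P(A∪B) = 0.1380 + 0.2290 - 0.0360
= 0.3670 - 0.0360
= 0.3310

P(A∪B) = 0.3310


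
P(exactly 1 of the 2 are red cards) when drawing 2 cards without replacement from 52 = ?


Hypergeometric: P(X=1) = C(26,1)·C(26,1) / C(52,2)
= 26 × 26 / 1326
= 676/1326 = 0.5098

P = 0.5098


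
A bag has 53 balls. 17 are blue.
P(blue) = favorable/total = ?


P = 17/53 = 0.3208

P = 0.3208


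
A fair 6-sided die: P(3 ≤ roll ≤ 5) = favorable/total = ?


Favorable outcomes (3 ≤ roll ≤ 5): 3
Total outcomes = 6
P = 3/6 = 0.5000

P = 0.5000


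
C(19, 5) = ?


C(19,5) = 19!/(5! × 14!)
= 121645100408832000/(120 × 87178291200)
= 11628

C(19,5) = 11628


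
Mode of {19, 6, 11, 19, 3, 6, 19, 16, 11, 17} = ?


Frequencies: 3:1, 6:2, 11:2, 16:1, 17:1, 19:3
Max frequency = 3
Mode = 19

Mode = 19


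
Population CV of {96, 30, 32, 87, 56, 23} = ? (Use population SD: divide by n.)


Mean = 54.0000
SD = 28.5132
CV = (28.5132/54.0000)*100 = 52.8021%

CV = 52.8021%


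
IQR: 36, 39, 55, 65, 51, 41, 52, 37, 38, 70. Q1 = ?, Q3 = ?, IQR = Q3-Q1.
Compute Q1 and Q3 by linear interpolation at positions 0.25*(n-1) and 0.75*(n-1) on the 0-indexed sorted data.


Sorted: 36, 37, 38, 39, 41, 51, 52, 55, 65, 70
Q1 (25th %ile) = 38.2500
Q3 (75th %ile) = 54.2500
IQR = 54.2500 - 38.2500 = 16.0000

IQR = 16.0000
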